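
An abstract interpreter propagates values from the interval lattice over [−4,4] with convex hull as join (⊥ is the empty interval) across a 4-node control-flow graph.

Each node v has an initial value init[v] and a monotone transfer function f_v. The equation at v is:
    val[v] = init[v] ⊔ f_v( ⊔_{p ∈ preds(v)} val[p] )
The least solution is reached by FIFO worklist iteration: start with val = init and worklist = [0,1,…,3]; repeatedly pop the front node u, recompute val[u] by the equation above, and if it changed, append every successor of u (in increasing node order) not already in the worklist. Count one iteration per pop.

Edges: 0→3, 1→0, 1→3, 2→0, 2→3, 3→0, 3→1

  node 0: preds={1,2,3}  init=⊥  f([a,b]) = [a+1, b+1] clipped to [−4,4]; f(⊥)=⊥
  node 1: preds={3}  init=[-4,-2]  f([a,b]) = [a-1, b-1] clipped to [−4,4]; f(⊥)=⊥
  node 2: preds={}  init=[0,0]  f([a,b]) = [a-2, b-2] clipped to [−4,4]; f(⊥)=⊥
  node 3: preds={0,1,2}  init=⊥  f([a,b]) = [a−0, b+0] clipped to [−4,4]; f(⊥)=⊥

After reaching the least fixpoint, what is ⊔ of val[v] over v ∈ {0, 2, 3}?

[-4,4]

Trace (17 dequeues):
  [1] u=0 | in [-4,0] | out [-3,1] | prev ⊥ | push {}
  [2] u=1 | in ⊥ | out [-4,-2] | ==
  [3] u=2 | in ⊥ | out [0,0] | ==
  [4] u=3 | in [-4,1] | out [-4,1] | prev ⊥ | push {0,1}
  [5] u=0 | in [-4,1] | out [-3,2] | prev [-3,1] | push {3}
  [6] u=1 | in [-4,1] | out [-4,0] | prev [-4,-2] | push {0}
  [7] u=3 | in [-4,2] | out [-4,2] | prev [-4,1] | push {1}
  [8] u=0 | in [-4,2] | out [-3,3] | prev [-3,2] | push {3}
  [9] u=1 | in [-4,2] | out [-4,1] | prev [-4,0] | push {0}
  [10] u=3 | in [-4,3] | out [-4,3] | prev [-4,2] | push {1}
  [11] u=0 | in [-4,3] | out [-3,4] | prev [-3,3] | push {3}
  [12] u=1 | in [-4,3] | out [-4,2] | prev [-4,1] | push {0}
  [13] u=3 | in [-4,4] | out [-4,4] | prev [-4,3] | push {1}
  [14] u=0 | in [-4,4] | out [-3,4] | ==
  [15] u=1 | in [-4,4] | out [-4,3] | prev [-4,2] | push {0,3}
  [16] u=0 | in [-4,4] | out [-3,4] | ==
  [17] u=3 | in [-4,4] | out [-4,4] | ==

Converged values:
  [0] [-3,4]
  [1] [-4,3]
  [2] [0,0]
  [3] [-4,4]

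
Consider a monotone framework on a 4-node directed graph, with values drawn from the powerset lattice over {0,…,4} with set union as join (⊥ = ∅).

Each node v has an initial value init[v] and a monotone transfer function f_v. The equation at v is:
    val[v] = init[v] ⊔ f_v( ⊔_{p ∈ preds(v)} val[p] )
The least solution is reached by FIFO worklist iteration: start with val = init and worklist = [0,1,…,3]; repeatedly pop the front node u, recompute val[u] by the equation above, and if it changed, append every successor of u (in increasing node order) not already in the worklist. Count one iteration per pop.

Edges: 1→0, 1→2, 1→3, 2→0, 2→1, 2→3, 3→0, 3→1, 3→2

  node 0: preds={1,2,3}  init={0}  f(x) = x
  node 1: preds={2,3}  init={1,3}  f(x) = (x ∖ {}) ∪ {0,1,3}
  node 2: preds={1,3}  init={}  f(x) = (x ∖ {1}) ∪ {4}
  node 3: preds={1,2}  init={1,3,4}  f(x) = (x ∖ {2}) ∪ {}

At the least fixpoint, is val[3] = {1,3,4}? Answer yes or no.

Iteration log — 7 steps:
  step 1. node 0  ⊔preds={1,3,4}  new={0,1,3,4}  old={0}  +wl: 
  step 2. node 1  ⊔preds={1,3,4}  new={0,1,3,4}  old={1,3}  +wl: 0
  step 3. node 2  ⊔preds={0,1,3,4}  new={0,3,4}  old={}  +wl: 1
  step 4. node 3  ⊔preds={0,1,3,4}  new={0,1,3,4}  old={1,3,4}  +wl: 2
  step 5. node 0  ⊔preds={0,1,3,4}  new={0,1,3,4}  stable
  step 6. node 1  ⊔preds={0,1,3,4}  new={0,1,3,4}  stable
  step 7. node 2  ⊔preds={0,1,3,4}  new={0,3,4}  stable

Least fixpoint reached:
  node 0: {0,1,3,4}
  node 1: {0,1,3,4}
  node 2: {0,3,4}
  node 3: {0,1,3,4}

no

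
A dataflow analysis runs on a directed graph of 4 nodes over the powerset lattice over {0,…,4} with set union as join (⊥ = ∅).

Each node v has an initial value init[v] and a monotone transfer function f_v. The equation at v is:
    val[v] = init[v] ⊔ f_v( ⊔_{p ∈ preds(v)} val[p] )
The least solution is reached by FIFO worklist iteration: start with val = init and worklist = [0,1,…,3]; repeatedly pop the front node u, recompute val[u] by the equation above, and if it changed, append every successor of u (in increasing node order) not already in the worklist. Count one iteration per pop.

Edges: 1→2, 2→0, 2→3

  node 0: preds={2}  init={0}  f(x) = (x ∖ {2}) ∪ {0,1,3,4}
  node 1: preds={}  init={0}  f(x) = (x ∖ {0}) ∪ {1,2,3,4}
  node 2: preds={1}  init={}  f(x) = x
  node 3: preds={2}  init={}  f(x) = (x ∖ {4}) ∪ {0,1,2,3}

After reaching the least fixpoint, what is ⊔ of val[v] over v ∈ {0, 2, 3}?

{0,1,2,3,4}

Trace (5 dequeues):
  [1] u=0 | in {} | out {0,1,3,4} | prev {0} | push {}
  [2] u=1 | in {} | out {0,1,2,3,4} | prev {0} | push {}
  [3] u=2 | in {0,1,2,3,4} | out {0,1,2,3,4} | prev {} | push {0}
  [4] u=3 | in {0,1,2,3,4} | out {0,1,2,3} | prev {} | push {}
  [5] u=0 | in {0,1,2,3,4} | out {0,1,3,4} | ==

Converged values:
  [0] {0,1,3,4}
  [1] {0,1,2,3,4}
  [2] {0,1,2,3,4}
  [3] {0,1,2,3}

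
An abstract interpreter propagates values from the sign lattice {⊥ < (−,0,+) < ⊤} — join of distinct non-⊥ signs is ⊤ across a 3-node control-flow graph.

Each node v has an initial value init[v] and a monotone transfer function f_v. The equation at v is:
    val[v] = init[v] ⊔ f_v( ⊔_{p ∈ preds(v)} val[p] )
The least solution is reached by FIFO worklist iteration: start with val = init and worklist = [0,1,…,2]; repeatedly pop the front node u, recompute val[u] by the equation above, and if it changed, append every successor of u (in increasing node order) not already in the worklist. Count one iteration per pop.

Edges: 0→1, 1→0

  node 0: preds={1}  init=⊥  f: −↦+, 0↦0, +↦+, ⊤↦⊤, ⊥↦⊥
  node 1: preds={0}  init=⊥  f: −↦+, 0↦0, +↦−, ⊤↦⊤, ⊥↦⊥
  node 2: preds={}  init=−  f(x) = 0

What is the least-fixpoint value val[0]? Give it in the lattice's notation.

Iteration log — 3 steps:
  step 1. node 0  ⊔preds=⊥  new=⊥  stable
  step 2. node 1  ⊔preds=⊥  new=⊥  stable
  step 3. node 2  ⊔preds=⊥  new=⊤  old=−  +wl: 

Least fixpoint reached:
  node 0: ⊥
  node 1: ⊥
  node 2: ⊤

⊥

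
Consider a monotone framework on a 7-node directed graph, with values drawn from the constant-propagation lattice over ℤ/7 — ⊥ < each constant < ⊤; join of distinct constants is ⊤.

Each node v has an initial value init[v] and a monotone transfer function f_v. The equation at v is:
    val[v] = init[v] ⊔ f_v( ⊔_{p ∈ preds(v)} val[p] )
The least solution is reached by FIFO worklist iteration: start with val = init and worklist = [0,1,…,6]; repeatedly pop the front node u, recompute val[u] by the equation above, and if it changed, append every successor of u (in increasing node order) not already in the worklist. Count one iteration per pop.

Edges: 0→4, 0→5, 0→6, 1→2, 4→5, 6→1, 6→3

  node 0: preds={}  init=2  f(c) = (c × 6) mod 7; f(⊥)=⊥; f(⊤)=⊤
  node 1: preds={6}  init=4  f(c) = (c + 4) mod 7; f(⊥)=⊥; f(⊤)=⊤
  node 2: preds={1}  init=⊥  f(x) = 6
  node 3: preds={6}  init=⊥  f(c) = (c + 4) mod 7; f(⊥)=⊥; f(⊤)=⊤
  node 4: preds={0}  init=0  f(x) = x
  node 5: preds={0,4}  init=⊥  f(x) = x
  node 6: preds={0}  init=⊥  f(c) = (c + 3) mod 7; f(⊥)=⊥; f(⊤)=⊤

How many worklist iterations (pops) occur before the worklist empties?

Worklist (10 pops):
  #1 pop 0: in=⊥ → 2 (no change)
  #2 pop 1: in=⊥ → 4 (no change)
  #3 pop 2: in=4 → 6 (was ⊥); enqueue []
  #4 pop 3: in=⊥ → ⊥ (no change)
  #5 pop 4: in=2 → ⊤ (was 0); enqueue []
  #6 pop 5: in=⊤ → ⊤ (was ⊥); enqueue []
  #7 pop 6: in=2 → 5 (was ⊥); enqueue [1,3]
  #8 pop 1: in=5 → ⊤ (was 4); enqueue [2]
  #9 pop 3: in=5 → 2 (was ⊥); enqueue []
  #10 pop 2: in=⊤ → 6 (no change)

Fixpoint:
  val[0] = 2
  val[1] = ⊤
  val[2] = 6
  val[3] = 2
  val[4] = ⊤
  val[5] = ⊤
  val[6] = 5

10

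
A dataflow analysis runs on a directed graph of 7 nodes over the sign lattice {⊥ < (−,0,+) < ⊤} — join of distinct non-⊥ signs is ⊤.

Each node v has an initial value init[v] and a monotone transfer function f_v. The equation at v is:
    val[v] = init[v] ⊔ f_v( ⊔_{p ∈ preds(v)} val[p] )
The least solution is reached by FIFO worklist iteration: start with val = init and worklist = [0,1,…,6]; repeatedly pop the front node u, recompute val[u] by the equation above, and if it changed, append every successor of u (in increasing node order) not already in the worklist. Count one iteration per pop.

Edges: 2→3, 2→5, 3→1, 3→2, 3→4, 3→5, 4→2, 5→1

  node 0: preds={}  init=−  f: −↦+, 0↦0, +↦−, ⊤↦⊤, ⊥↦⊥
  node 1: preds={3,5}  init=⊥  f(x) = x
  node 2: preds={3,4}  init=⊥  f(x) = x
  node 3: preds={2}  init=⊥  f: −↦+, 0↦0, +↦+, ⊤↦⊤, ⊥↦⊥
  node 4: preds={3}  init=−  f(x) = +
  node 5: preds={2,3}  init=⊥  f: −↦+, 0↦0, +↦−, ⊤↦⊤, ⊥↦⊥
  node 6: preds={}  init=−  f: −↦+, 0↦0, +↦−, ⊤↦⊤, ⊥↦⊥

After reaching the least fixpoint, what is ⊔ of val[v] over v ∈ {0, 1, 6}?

Worklist (14 pops):
  #1 pop 0: in=⊥ → − (no change)
  #2 pop 1: in=⊥ → ⊥ (no change)
  #3 pop 2: in=− → − (was ⊥); enqueue []
  #4 pop 3: in=− → + (was ⊥); enqueue [1,2]
  #5 pop 4: in=+ → ⊤ (was −); enqueue []
  #6 pop 5: in=⊤ → ⊤ (was ⊥); enqueue []
  #7 pop 6: in=⊥ → − (no change)
  #8 pop 1: in=⊤ → ⊤ (was ⊥); enqueue []
  #9 pop 2: in=⊤ → ⊤ (was −); enqueue [3,5]
  #10 pop 3: in=⊤ → ⊤ (was +); enqueue [1,2,4]
  #11 pop 5: in=⊤ → ⊤ (no change)
  #12 pop 1: in=⊤ → ⊤ (no change)
  #13 pop 2: in=⊤ → ⊤ (no change)
  #14 pop 4: in=⊤ → ⊤ (no change)

Fixpoint:
  val[0] = −
  val[1] = ⊤
  val[2] = ⊤
  val[3] = ⊤
  val[4] = ⊤
  val[5] = ⊤
  val[6] = −

⊤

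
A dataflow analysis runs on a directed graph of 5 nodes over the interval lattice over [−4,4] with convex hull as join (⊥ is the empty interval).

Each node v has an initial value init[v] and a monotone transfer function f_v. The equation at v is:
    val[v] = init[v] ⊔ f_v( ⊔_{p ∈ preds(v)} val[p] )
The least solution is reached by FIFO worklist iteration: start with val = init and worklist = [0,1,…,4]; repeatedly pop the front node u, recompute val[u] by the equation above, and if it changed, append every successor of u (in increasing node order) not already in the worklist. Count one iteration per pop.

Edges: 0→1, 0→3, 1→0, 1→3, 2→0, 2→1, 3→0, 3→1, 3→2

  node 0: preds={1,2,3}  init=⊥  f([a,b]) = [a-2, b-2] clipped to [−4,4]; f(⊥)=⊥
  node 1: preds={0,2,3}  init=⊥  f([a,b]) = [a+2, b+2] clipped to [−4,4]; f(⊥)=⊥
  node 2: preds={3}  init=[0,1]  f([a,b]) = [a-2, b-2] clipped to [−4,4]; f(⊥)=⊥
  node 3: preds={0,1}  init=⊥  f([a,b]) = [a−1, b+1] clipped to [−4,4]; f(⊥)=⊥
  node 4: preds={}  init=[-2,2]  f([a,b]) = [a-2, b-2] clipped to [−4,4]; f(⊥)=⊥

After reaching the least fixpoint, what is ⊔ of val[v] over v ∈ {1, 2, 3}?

Worklist (12 pops):
  #1 pop 0: in=[0,1] → [-2,-1] (was ⊥); enqueue []
  #2 pop 1: in=[-2,1] → [0,3] (was ⊥); enqueue [0]
  #3 pop 2: in=⊥ → [0,1] (no change)
  #4 pop 3: in=[-2,3] → [-3,4] (was ⊥); enqueue [1,2]
  #5 pop 4: in=⊥ → [-2,2] (no change)
  #6 pop 0: in=[-3,4] → [-4,2] (was [-2,-1]); enqueue [3]
  #7 pop 1: in=[-4,4] → [-2,4] (was [0,3]); enqueue [0]
  #8 pop 2: in=[-3,4] → [-4,2] (was [0,1]); enqueue [1]
  #9 pop 3: in=[-4,4] → [-4,4] (was [-3,4]); enqueue [2]
  #10 pop 0: in=[-4,4] → [-4,2] (no change)
  #11 pop 1: in=[-4,4] → [-2,4] (no change)
  #12 pop 2: in=[-4,4] → [-4,2] (no change)

Fixpoint:
  val[0] = [-4,2]
  val[1] = [-2,4]
  val[2] = [-4,2]
  val[3] = [-4,4]
  val[4] = [-2,2]

[-4,4]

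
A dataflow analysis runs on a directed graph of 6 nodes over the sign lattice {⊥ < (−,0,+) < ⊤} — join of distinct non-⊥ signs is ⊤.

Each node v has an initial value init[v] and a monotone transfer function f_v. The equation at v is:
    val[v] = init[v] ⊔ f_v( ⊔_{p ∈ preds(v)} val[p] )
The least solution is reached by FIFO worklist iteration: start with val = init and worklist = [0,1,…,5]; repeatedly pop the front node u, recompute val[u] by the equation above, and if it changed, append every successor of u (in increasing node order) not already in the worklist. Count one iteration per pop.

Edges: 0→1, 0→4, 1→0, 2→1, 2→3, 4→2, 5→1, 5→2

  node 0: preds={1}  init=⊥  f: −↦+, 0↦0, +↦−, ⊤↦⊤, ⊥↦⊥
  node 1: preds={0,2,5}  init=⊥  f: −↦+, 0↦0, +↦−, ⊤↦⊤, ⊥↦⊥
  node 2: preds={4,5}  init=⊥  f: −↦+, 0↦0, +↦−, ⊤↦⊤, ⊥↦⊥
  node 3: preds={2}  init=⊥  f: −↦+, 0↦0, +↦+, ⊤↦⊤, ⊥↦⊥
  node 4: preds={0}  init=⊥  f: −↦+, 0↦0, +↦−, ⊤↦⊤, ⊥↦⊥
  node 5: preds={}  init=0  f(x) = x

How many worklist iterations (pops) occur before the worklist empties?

10

Trace (10 dequeues):
  [1] u=0 | in ⊥ | out ⊥ | ==
  [2] u=1 | in 0 | out 0 | prev ⊥ | push {0}
  [3] u=2 | in 0 | out 0 | prev ⊥ | push {1}
  [4] u=3 | in 0 | out 0 | prev ⊥ | push {}
  [5] u=4 | in ⊥ | out ⊥ | ==
  [6] u=5 | in ⊥ | out 0 | ==
  [7] u=0 | in 0 | out 0 | prev ⊥ | push {4}
  [8] u=1 | in 0 | out 0 | ==
  [9] u=4 | in 0 | out 0 | prev ⊥ | push {2}
  [10] u=2 | in 0 | out 0 | ==

Converged values:
  [0] 0
  [1] 0
  [2] 0
  [3] 0
  [4] 0
  [5] 0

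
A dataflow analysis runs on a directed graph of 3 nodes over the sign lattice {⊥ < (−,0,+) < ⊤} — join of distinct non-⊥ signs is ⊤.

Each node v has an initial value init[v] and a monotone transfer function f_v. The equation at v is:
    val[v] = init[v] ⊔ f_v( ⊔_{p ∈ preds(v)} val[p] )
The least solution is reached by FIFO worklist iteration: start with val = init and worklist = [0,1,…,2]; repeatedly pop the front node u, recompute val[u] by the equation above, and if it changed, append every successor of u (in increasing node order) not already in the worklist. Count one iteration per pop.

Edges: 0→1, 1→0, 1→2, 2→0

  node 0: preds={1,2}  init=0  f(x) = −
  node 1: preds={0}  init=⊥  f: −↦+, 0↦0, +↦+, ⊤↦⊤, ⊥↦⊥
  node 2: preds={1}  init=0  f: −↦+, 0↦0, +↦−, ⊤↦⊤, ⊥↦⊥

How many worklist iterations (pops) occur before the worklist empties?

Iteration log — 4 steps:
  step 1. node 0  ⊔preds=0  new=⊤  old=0  +wl: 
  step 2. node 1  ⊔preds=⊤  new=⊤  old=⊥  +wl: 0
  step 3. node 2  ⊔preds=⊤  new=⊤  old=0  +wl: 
  step 4. node 0  ⊔preds=⊤  new=⊤  stable

Least fixpoint reached:
  node 0: ⊤
  node 1: ⊤
  node 2: ⊤

4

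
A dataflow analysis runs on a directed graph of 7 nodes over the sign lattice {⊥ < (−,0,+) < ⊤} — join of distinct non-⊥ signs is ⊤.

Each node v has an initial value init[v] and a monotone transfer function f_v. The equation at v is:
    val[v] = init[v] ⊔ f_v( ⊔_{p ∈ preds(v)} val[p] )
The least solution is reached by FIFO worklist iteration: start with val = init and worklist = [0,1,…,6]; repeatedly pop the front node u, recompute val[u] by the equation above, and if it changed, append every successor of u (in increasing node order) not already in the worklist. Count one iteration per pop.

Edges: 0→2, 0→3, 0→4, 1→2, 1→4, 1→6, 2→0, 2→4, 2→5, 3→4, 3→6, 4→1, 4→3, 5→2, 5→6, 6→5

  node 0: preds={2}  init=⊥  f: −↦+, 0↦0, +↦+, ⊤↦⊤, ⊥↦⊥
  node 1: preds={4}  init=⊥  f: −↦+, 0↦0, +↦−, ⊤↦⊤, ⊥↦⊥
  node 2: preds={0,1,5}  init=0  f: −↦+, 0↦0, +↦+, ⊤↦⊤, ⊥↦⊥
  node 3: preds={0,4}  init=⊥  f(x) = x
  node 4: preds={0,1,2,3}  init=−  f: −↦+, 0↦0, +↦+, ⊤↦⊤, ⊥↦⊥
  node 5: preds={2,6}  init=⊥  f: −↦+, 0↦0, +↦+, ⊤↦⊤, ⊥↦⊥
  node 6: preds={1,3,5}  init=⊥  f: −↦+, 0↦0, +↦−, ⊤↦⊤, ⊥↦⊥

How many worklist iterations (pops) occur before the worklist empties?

Worklist (14 pops):
  #1 pop 0: in=0 → 0 (was ⊥); enqueue []
  #2 pop 1: in=− → + (was ⊥); enqueue []
  #3 pop 2: in=⊤ → ⊤ (was 0); enqueue [0]
  #4 pop 3: in=⊤ → ⊤ (was ⊥); enqueue []
  #5 pop 4: in=⊤ → ⊤ (was −); enqueue [1,3]
  #6 pop 5: in=⊤ → ⊤ (was ⊥); enqueue [2]
  #7 pop 6: in=⊤ → ⊤ (was ⊥); enqueue [5]
  #8 pop 0: in=⊤ → ⊤ (was 0); enqueue [4]
  #9 pop 1: in=⊤ → ⊤ (was +); enqueue [6]
  #10 pop 3: in=⊤ → ⊤ (no change)
  #11 pop 2: in=⊤ → ⊤ (no change)
  #12 pop 5: in=⊤ → ⊤ (no change)
  #13 pop 4: in=⊤ → ⊤ (no change)
  #14 pop 6: in=⊤ → ⊤ (no change)

Fixpoint:
  val[0] = ⊤
  val[1] = ⊤
  val[2] = ⊤
  val[3] = ⊤
  val[4] = ⊤
  val[5] = ⊤
  val[6] = ⊤

14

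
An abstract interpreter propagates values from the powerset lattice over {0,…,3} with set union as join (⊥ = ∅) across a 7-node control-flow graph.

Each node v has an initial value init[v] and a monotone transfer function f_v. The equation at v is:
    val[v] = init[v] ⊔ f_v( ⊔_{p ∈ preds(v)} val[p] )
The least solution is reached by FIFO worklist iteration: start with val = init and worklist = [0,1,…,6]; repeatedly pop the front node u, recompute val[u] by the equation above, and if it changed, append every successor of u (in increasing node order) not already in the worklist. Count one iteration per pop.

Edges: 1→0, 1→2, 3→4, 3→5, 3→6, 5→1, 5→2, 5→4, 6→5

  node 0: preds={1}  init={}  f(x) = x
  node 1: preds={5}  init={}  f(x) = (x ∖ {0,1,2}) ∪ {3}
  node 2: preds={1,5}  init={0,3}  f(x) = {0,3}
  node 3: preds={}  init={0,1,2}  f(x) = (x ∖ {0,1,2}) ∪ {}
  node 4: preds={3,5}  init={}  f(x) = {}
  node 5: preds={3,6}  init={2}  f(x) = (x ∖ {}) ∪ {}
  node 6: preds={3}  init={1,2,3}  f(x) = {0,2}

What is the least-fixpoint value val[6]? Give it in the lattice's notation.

{0,1,2,3}

Trace (12 dequeues):
  [1] u=0 | in {} | out {} | ==
  [2] u=1 | in {2} | out {3} | prev {} | push {0}
  [3] u=2 | in {2,3} | out {0,3} | ==
  [4] u=3 | in {} | out {0,1,2} | ==
  [5] u=4 | in {0,1,2} | out {} | ==
  [6] u=5 | in {0,1,2,3} | out {0,1,2,3} | prev {2} | push {1,2,4}
  [7] u=6 | in {0,1,2} | out {0,1,2,3} | prev {1,2,3} | push {5}
  [8] u=0 | in {3} | out {3} | prev {} | push {}
  [9] u=1 | in {0,1,2,3} | out {3} | ==
  [10] u=2 | in {0,1,2,3} | out {0,3} | ==
  [11] u=4 | in {0,1,2,3} | out {} | ==
  [12] u=5 | in {0,1,2,3} | out {0,1,2,3} | ==

Converged values:
  [0] {3}
  [1] {3}
  [2] {0,3}
  [3] {0,1,2}
  [4] {}
  [5] {0,1,2,3}
  [6] {0,1,2,3}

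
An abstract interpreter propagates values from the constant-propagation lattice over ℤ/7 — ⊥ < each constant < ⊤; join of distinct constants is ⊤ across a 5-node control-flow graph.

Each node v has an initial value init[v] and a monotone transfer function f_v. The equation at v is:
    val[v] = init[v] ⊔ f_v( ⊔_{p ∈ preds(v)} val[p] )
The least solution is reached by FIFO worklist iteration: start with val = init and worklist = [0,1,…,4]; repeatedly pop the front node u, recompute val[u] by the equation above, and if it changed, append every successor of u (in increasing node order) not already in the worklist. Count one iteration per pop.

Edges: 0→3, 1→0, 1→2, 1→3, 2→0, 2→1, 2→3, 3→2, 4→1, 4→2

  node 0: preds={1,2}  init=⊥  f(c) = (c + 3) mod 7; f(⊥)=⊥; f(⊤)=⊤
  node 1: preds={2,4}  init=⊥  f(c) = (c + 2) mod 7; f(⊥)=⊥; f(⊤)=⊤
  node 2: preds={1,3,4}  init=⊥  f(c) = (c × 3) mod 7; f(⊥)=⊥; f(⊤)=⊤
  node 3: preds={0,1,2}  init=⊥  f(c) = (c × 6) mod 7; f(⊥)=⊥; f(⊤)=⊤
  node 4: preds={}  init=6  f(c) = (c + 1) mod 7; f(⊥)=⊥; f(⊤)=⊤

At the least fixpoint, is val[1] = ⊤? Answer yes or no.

Iteration log — 10 steps:
  step 1. node 0  ⊔preds=⊥  new=⊥  stable
  step 2. node 1  ⊔preds=6  new=1  old=⊥  +wl: 0
  step 3. node 2  ⊔preds=⊤  new=⊤  old=⊥  +wl: 1
  step 4. node 3  ⊔preds=⊤  new=⊤  old=⊥  +wl: 2
  step 5. node 4  ⊔preds=⊥  new=6  stable
  step 6. node 0  ⊔preds=⊤  new=⊤  old=⊥  +wl: 3
  step 7. node 1  ⊔preds=⊤  new=⊤  old=1  +wl: 0
  step 8. node 2  ⊔preds=⊤  new=⊤  stable
  step 9. node 3  ⊔preds=⊤  new=⊤  stable
  step 10. node 0  ⊔preds=⊤  new=⊤  stable

Least fixpoint reached:
  node 0: ⊤
  node 1: ⊤
  node 2: ⊤
  node 3: ⊤
  node 4: 6

yes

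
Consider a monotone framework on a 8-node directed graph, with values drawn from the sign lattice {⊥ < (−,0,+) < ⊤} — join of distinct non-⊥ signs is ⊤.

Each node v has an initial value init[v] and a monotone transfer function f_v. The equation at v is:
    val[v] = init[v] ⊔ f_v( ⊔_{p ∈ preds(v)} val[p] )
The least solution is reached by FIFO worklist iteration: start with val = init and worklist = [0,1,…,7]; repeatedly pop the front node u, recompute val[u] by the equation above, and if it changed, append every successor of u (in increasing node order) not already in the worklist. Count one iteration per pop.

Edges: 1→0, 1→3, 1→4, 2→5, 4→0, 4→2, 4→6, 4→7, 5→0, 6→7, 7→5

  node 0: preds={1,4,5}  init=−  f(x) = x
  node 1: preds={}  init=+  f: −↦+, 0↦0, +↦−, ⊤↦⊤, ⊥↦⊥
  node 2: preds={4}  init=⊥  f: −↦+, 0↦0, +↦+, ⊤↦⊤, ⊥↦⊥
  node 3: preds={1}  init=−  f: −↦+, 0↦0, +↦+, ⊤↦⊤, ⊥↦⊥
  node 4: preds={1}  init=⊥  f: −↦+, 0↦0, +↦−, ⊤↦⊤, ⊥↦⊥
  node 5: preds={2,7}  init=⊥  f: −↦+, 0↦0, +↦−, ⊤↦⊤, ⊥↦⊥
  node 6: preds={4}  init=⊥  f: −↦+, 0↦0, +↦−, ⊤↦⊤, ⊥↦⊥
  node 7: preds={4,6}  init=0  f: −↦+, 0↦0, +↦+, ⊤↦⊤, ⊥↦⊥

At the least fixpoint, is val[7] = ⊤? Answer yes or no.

yes

Worklist (12 pops):
  #1 pop 0: in=+ → ⊤ (was −); enqueue []
  #2 pop 1: in=⊥ → + (no change)
  #3 pop 2: in=⊥ → ⊥ (no change)
  #4 pop 3: in=+ → ⊤ (was −); enqueue []
  #5 pop 4: in=+ → − (was ⊥); enqueue [0,2]
  #6 pop 5: in=0 → 0 (was ⊥); enqueue []
  #7 pop 6: in=− → + (was ⊥); enqueue []
  #8 pop 7: in=⊤ → ⊤ (was 0); enqueue [5]
  #9 pop 0: in=⊤ → ⊤ (no change)
  #10 pop 2: in=− → + (was ⊥); enqueue []
  #11 pop 5: in=⊤ → ⊤ (was 0); enqueue [0]
  #12 pop 0: in=⊤ → ⊤ (no change)

Fixpoint:
  val[0] = ⊤
  val[1] = +
  val[2] = +
  val[3] = ⊤
  val[4] = −
  val[5] = ⊤
  val[6] = +
  val[7] = ⊤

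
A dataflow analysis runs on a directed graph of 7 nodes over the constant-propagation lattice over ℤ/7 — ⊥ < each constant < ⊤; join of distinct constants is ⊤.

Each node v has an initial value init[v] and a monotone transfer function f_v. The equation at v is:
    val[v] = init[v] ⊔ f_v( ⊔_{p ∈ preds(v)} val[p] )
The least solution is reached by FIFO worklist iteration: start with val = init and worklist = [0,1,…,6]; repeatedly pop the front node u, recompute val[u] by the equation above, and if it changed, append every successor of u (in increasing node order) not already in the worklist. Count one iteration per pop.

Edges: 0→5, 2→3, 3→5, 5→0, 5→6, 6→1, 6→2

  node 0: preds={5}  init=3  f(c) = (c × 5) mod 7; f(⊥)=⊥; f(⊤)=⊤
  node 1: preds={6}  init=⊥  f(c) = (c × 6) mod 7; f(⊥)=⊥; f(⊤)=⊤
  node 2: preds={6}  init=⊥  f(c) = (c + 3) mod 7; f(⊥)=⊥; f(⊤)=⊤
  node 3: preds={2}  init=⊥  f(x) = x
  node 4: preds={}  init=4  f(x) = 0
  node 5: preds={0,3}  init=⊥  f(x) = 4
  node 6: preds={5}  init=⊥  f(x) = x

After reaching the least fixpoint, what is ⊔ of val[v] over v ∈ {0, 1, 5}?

⊤

Trace (13 dequeues):
  [1] u=0 | in ⊥ | out 3 | ==
  [2] u=1 | in ⊥ | out ⊥ | ==
  [3] u=2 | in ⊥ | out ⊥ | ==
  [4] u=3 | in ⊥ | out ⊥ | ==
  [5] u=4 | in ⊥ | out ⊤ | prev 4 | push {}
  [6] u=5 | in 3 | out 4 | prev ⊥ | push {0}
  [7] u=6 | in 4 | out 4 | prev ⊥ | push {1,2}
  [8] u=0 | in 4 | out ⊤ | prev 3 | push {5}
  [9] u=1 | in 4 | out 3 | prev ⊥ | push {}
  [10] u=2 | in 4 | out 0 | prev ⊥ | push {3}
  [11] u=5 | in ⊤ | out 4 | ==
  [12] u=3 | in 0 | out 0 | prev ⊥ | push {5}
  [13] u=5 | in ⊤ | out 4 | ==

Converged values:
  [0] ⊤
  [1] 3
  [2] 0
  [3] 0
  [4] ⊤
  [5] 4
  [6] 4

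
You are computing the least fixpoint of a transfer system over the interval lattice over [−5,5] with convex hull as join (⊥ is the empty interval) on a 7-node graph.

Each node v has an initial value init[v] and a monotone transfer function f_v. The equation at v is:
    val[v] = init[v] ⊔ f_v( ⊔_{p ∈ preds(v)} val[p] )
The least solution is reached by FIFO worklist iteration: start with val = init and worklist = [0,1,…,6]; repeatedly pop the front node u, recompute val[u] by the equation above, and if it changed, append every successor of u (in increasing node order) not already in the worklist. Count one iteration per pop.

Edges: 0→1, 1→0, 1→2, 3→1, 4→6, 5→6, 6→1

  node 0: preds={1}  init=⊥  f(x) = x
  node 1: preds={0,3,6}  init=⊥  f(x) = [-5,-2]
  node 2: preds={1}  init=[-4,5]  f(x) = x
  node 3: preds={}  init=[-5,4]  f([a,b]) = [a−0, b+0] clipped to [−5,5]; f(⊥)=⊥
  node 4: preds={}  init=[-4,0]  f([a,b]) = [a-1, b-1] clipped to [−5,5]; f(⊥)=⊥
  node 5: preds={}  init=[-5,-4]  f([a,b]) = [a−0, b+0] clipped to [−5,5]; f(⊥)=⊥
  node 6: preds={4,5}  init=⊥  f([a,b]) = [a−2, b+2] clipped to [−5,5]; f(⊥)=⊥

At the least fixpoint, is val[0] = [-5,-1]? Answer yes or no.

no

Trace (9 dequeues):
  [1] u=0 | in ⊥ | out ⊥ | ==
  [2] u=1 | in [-5,4] | out [-5,-2] | prev ⊥ | push {0}
  [3] u=2 | in [-5,-2] | out [-5,5] | prev [-4,5] | push {}
  [4] u=3 | in ⊥ | out [-5,4] | ==
  [5] u=4 | in ⊥ | out [-4,0] | ==
  [6] u=5 | in ⊥ | out [-5,-4] | ==
  [7] u=6 | in [-5,0] | out [-5,2] | prev ⊥ | push {1}
  [8] u=0 | in [-5,-2] | out [-5,-2] | prev ⊥ | push {}
  [9] u=1 | in [-5,4] | out [-5,-2] | ==

Converged values:
  [0] [-5,-2]
  [1] [-5,-2]
  [2] [-5,5]
  [3] [-5,4]
  [4] [-4,0]
  [5] [-5,-4]
  [6] [-5,2]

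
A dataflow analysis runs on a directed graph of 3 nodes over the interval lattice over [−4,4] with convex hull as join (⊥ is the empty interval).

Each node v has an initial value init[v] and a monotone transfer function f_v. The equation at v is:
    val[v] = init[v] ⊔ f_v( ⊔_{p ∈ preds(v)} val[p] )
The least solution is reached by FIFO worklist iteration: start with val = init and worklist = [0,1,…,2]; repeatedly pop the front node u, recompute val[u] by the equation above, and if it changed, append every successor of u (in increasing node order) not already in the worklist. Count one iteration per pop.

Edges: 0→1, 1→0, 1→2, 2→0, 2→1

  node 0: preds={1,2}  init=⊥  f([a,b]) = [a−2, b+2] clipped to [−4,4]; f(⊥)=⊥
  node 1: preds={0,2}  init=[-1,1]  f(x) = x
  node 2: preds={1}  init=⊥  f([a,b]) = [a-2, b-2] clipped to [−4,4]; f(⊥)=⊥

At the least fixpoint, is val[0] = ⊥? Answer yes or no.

Trace (9 dequeues):
  [1] u=0 | in [-1,1] | out [-3,3] | prev ⊥ | push {}
  [2] u=1 | in [-3,3] | out [-3,3] | prev [-1,1] | push {0}
  [3] u=2 | in [-3,3] | out [-4,1] | prev ⊥ | push {1}
  [4] u=0 | in [-4,3] | out [-4,4] | prev [-3,3] | push {}
  [5] u=1 | in [-4,4] | out [-4,4] | prev [-3,3] | push {0,2}
  [6] u=0 | in [-4,4] | out [-4,4] | ==
  [7] u=2 | in [-4,4] | out [-4,2] | prev [-4,1] | push {0,1}
  [8] u=0 | in [-4,4] | out [-4,4] | ==
  [9] u=1 | in [-4,4] | out [-4,4] | ==

Converged values:
  [0] [-4,4]
  [1] [-4,4]
  [2] [-4,2]

no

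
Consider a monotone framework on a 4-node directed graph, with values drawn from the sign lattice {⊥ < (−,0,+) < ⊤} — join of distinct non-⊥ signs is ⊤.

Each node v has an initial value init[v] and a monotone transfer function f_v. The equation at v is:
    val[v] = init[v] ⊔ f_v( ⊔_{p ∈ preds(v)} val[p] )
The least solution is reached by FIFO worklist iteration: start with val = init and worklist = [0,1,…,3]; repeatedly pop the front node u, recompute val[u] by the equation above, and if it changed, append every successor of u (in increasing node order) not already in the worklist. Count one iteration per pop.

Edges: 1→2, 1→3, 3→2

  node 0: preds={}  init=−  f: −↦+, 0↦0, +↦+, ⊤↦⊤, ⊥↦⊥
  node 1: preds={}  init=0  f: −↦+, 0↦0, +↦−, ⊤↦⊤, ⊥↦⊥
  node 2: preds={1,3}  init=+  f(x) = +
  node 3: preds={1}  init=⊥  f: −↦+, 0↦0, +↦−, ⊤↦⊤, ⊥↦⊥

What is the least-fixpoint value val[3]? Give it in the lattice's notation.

Iteration log — 5 steps:
  step 1. node 0  ⊔preds=⊥  new=−  stable
  step 2. node 1  ⊔preds=⊥  new=0  stable
  step 3. node 2  ⊔preds=0  new=+  stable
  step 4. node 3  ⊔preds=0  new=0  old=⊥  +wl: 2
  step 5. node 2  ⊔preds=0  new=+  stable

Least fixpoint reached:
  node 0: −
  node 1: 0
  node 2: +
  node 3: 0

0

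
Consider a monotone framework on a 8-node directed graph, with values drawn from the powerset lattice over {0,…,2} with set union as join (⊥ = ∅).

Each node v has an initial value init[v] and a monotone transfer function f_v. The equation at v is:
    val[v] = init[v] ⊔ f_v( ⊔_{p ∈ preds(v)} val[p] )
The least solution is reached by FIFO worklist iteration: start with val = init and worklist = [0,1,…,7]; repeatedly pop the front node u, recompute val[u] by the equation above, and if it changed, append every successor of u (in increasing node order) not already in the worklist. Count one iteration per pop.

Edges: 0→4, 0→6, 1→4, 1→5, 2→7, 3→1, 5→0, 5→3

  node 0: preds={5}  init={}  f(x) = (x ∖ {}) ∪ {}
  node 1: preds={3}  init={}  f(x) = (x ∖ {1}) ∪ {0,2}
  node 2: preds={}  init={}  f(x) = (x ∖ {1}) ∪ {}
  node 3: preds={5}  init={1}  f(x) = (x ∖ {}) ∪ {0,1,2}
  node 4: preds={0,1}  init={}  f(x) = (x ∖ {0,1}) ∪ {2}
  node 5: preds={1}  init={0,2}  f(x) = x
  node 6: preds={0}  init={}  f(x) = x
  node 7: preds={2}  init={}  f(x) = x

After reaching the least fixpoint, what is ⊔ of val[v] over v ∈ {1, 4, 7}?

Worklist (9 pops):
  #1 pop 0: in={0,2} → {0,2} (was {}); enqueue []
  #2 pop 1: in={1} → {0,2} (was {}); enqueue []
  #3 pop 2: in={} → {} (no change)
  #4 pop 3: in={0,2} → {0,1,2} (was {1}); enqueue [1]
  #5 pop 4: in={0,2} → {2} (was {}); enqueue []
  #6 pop 5: in={0,2} → {0,2} (no change)
  #7 pop 6: in={0,2} → {0,2} (was {}); enqueue []
  #8 pop 7: in={} → {} (no change)
  #9 pop 1: in={0,1,2} → {0,2} (no change)

Fixpoint:
  val[0] = {0,2}
  val[1] = {0,2}
  val[2] = {}
  val[3] = {0,1,2}
  val[4] = {2}
  val[5] = {0,2}
  val[6] = {0,2}
  val[7] = {}

{0,2}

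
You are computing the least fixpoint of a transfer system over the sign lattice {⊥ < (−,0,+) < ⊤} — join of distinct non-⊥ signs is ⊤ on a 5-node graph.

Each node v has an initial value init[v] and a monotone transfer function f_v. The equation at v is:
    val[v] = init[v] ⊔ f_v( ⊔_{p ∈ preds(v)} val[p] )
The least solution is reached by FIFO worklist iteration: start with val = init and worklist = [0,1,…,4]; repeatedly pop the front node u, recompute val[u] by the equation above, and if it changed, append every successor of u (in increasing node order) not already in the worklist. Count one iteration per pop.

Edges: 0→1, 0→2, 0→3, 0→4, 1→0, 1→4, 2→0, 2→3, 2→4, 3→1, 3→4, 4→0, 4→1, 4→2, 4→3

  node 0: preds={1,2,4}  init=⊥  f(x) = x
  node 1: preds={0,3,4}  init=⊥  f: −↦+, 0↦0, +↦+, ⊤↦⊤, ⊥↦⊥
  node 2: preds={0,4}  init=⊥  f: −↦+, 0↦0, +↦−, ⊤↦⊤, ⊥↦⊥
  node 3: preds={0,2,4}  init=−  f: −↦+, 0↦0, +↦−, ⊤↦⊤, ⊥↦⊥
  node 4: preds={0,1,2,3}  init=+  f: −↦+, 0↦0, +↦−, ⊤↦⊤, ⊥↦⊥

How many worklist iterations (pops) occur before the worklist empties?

Worklist (11 pops):
  #1 pop 0: in=+ → + (was ⊥); enqueue []
  #2 pop 1: in=⊤ → ⊤ (was ⊥); enqueue [0]
  #3 pop 2: in=+ → − (was ⊥); enqueue []
  #4 pop 3: in=⊤ → ⊤ (was −); enqueue [1]
  #5 pop 4: in=⊤ → ⊤ (was +); enqueue [2,3]
  #6 pop 0: in=⊤ → ⊤ (was +); enqueue [4]
  #7 pop 1: in=⊤ → ⊤ (no change)
  #8 pop 2: in=⊤ → ⊤ (was −); enqueue [0]
  #9 pop 3: in=⊤ → ⊤ (no change)
  #10 pop 4: in=⊤ → ⊤ (no change)
  #11 pop 0: in=⊤ → ⊤ (no change)

Fixpoint:
  val[0] = ⊤
  val[1] = ⊤
  val[2] = ⊤
  val[3] = ⊤
  val[4] = ⊤

11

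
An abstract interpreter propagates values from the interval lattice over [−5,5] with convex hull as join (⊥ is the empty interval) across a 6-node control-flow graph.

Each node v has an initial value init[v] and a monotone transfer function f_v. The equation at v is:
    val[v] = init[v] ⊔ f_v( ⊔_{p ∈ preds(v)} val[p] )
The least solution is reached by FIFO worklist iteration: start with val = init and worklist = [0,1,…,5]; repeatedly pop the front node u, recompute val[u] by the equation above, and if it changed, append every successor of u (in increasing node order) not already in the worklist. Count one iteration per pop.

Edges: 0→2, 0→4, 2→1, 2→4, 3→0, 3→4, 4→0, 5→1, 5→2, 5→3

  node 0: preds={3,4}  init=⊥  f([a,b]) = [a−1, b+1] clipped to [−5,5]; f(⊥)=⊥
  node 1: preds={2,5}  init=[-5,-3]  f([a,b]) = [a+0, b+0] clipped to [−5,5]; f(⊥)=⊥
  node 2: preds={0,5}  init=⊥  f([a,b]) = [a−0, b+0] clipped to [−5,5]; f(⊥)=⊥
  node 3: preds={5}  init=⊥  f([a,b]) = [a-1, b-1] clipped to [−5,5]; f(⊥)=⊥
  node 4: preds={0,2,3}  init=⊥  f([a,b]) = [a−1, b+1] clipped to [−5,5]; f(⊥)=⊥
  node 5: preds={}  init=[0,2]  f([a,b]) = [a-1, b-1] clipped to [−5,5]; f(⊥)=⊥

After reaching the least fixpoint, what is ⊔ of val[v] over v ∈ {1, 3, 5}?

Iteration log — 16 steps:
  step 1. node 0  ⊔preds=⊥  new=⊥  stable
  step 2. node 1  ⊔preds=[0,2]  new=[-5,2]  old=[-5,-3]  +wl: 
  step 3. node 2  ⊔preds=[0,2]  new=[0,2]  old=⊥  +wl: 1
  step 4. node 3  ⊔preds=[0,2]  new=[-1,1]  old=⊥  +wl: 0
  step 5. node 4  ⊔preds=[-1,2]  new=[-2,3]  old=⊥  +wl: 
  step 6. node 5  ⊔preds=⊥  new=[0,2]  stable
  step 7. node 1  ⊔preds=[0,2]  new=[-5,2]  stable
  step 8. node 0  ⊔preds=[-2,3]  new=[-3,4]  old=⊥  +wl: 2,4
  step 9. node 2  ⊔preds=[-3,4]  new=[-3,4]  old=[0,2]  +wl: 1
  step 10. node 4  ⊔preds=[-3,4]  new=[-4,5]  old=[-2,3]  +wl: 0
  step 11. node 1  ⊔preds=[-3,4]  new=[-5,4]  old=[-5,2]  +wl: 
  step 12. node 0  ⊔preds=[-4,5]  new=[-5,5]  old=[-3,4]  +wl: 2,4
  step 13. node 2  ⊔preds=[-5,5]  new=[-5,5]  old=[-3,4]  +wl: 1
  step 14. node 4  ⊔preds=[-5,5]  new=[-5,5]  old=[-4,5]  +wl: 0
  step 15. node 1  ⊔preds=[-5,5]  new=[-5,5]  old=[-5,4]  +wl: 
  step 16. node 0  ⊔preds=[-5,5]  new=[-5,5]  stable

Least fixpoint reached:
  node 0: [-5,5]
  node 1: [-5,5]
  node 2: [-5,5]
  node 3: [-1,1]
  node 4: [-5,5]
  node 5: [0,2]

[-5,5]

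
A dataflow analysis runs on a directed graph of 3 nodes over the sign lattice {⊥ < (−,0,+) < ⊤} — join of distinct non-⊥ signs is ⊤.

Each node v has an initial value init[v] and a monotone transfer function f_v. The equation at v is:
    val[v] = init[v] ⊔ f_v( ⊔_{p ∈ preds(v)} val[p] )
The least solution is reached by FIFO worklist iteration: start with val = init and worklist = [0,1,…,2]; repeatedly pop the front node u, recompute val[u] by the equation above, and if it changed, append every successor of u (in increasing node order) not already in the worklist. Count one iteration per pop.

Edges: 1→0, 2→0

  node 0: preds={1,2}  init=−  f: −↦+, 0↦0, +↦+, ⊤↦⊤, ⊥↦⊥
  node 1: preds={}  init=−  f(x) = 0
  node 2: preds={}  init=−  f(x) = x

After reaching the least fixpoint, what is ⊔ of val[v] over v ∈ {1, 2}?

Iteration log — 4 steps:
  step 1. node 0  ⊔preds=−  new=⊤  old=−  +wl: 
  step 2. node 1  ⊔preds=⊥  new=⊤  old=−  +wl: 0
  step 3. node 2  ⊔preds=⊥  new=−  stable
  step 4. node 0  ⊔preds=⊤  new=⊤  stable

Least fixpoint reached:
  node 0: ⊤
  node 1: ⊤
  node 2: −

⊤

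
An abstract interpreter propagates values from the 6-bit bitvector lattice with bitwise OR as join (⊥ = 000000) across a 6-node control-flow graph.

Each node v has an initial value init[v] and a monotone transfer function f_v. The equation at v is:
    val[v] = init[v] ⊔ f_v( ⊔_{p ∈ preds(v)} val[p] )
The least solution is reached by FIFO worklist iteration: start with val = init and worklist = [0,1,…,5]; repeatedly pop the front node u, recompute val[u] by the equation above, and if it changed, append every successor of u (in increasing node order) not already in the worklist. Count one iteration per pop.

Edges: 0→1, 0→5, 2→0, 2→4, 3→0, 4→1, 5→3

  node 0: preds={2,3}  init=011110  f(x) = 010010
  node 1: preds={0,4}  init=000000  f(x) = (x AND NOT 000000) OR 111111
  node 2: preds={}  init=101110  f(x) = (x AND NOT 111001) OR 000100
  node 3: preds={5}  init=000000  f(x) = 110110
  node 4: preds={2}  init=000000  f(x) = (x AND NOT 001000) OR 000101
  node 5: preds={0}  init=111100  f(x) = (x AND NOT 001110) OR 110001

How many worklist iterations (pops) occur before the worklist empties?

Iteration log — 9 steps:
  step 1. node 0  ⊔preds=101110  new=011110  stable
  step 2. node 1  ⊔preds=011110  new=111111  old=000000  +wl: 
  step 3. node 2  ⊔preds=000000  new=101110  stable
  step 4. node 3  ⊔preds=111100  new=110110  old=000000  +wl: 0
  step 5. node 4  ⊔preds=101110  new=100111  old=000000  +wl: 1
  step 6. node 5  ⊔preds=011110  new=111101  old=111100  +wl: 3
  step 7. node 0  ⊔preds=111110  new=011110  stable
  step 8. node 1  ⊔preds=111111  new=111111  stable
  step 9. node 3  ⊔preds=111101  new=110110  stable

Least fixpoint reached:
  node 0: 011110
  node 1: 111111
  node 2: 101110
  node 3: 110110
  node 4: 100111
  node 5: 111101

9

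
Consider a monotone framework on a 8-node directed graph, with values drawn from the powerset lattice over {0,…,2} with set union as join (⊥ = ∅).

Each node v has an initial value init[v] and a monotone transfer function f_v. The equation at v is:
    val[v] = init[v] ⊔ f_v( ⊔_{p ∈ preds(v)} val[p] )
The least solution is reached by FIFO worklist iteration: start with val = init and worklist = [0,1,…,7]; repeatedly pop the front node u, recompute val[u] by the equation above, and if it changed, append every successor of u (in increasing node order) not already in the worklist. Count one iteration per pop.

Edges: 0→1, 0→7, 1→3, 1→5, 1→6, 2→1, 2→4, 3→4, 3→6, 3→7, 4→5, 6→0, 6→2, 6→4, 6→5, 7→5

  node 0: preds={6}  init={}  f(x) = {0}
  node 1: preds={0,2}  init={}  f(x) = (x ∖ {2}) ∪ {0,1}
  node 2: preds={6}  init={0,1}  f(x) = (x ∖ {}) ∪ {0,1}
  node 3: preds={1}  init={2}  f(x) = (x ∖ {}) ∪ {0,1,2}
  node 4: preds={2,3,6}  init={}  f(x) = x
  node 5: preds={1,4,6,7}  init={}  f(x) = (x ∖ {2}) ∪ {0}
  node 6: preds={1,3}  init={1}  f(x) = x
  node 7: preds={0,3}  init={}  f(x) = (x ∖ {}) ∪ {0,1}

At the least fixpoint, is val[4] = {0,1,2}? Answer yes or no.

Trace (13 dequeues):
  [1] u=0 | in {1} | out {0} | prev {} | push {}
  [2] u=1 | in {0,1} | out {0,1} | prev {} | push {}
  [3] u=2 | in {1} | out {0,1} | ==
  [4] u=3 | in {0,1} | out {0,1,2} | prev {2} | push {}
  [5] u=4 | in {0,1,2} | out {0,1,2} | prev {} | push {}
  [6] u=5 | in {0,1,2} | out {0,1} | prev {} | push {}
  [7] u=6 | in {0,1,2} | out {0,1,2} | prev {1} | push {0,2,4,5}
  [8] u=7 | in {0,1,2} | out {0,1,2} | prev {} | push {}
  [9] u=0 | in {0,1,2} | out {0} | ==
  [10] u=2 | in {0,1,2} | out {0,1,2} | prev {0,1} | push {1}
  [11] u=4 | in {0,1,2} | out {0,1,2} | ==
  [12] u=5 | in {0,1,2} | out {0,1} | ==
  [13] u=1 | in {0,1,2} | out {0,1} | ==

Converged values:
  [0] {0}
  [1] {0,1}
  [2] {0,1,2}
  [3] {0,1,2}
  [4] {0,1,2}
  [5] {0,1}
  [6] {0,1,2}
  [7] {0,1,2}

yes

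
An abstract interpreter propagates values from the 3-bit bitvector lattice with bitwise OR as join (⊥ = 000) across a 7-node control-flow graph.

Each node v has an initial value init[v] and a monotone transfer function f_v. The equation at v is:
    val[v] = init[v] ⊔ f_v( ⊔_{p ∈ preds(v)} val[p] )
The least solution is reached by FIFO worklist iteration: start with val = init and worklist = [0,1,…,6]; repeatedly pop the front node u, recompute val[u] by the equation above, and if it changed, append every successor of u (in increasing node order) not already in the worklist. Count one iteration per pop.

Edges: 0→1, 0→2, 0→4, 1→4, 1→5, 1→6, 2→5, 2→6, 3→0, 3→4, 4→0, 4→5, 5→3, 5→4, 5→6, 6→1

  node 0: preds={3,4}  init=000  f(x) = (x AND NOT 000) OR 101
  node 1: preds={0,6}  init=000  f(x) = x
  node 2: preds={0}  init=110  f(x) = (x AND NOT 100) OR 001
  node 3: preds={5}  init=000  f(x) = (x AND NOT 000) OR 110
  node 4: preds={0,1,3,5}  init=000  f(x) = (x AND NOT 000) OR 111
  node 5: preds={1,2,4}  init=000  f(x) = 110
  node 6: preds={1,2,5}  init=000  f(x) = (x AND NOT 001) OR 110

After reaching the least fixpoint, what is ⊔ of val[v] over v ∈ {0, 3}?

111

Trace (15 dequeues):
  [1] u=0 | in 000 | out 101 | prev 000 | push {}
  [2] u=1 | in 101 | out 101 | prev 000 | push {}
  [3] u=2 | in 101 | out 111 | prev 110 | push {}
  [4] u=3 | in 000 | out 110 | prev 000 | push {0}
  [5] u=4 | in 111 | out 111 | prev 000 | push {}
  [6] u=5 | in 111 | out 110 | prev 000 | push {3,4}
  [7] u=6 | in 111 | out 110 | prev 000 | push {1}
  [8] u=0 | in 111 | out 111 | prev 101 | push {2}
  [9] u=3 | in 110 | out 110 | ==
  [10] u=4 | in 111 | out 111 | ==
  [11] u=1 | in 111 | out 111 | prev 101 | push {4,5,6}
  [12] u=2 | in 111 | out 111 | ==
  [13] u=4 | in 111 | out 111 | ==
  [14] u=5 | in 111 | out 110 | ==
  [15] u=6 | in 111 | out 110 | ==

Converged values:
  [0] 111
  [1] 111
  [2] 111
  [3] 110
  [4] 111
  [5] 110
  [6] 110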